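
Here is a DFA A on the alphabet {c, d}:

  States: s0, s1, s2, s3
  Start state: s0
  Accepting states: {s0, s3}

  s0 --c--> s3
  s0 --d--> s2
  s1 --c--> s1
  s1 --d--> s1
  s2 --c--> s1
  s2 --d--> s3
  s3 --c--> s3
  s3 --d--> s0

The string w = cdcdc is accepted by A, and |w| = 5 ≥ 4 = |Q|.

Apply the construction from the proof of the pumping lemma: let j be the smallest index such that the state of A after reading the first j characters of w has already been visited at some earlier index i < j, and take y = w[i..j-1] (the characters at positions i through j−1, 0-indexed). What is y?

cd

Run of A on w = c d c d c:
  step 0: s0  (start)
  step 1: s3  (read c: s0→s3)
  step 2: s0  (read d: s3→s0)   ← first repeat (s0 seen earlier)
  step 3: s3  (read c: s0→s3)
  step 4: s0  (read d: s3→s0)
  step 5: s3  (read c: s0→s3)

So i = 0, j = 2, giving x = w[0:0] = ε, y = w[0:2] = cd, z = w[2:5] = cdc.
Check: |xy| = 2 ≤ 4 and |y| = 2 ≥ 1. Reading y takes A from s0 back to s0, so every xyⁱz is accepted.
Pumping length from the standard proof: p = 4 (the number of states). The repeated state found above gives |xy| = j ≤ 4 and |y| = j − i ≥ 1.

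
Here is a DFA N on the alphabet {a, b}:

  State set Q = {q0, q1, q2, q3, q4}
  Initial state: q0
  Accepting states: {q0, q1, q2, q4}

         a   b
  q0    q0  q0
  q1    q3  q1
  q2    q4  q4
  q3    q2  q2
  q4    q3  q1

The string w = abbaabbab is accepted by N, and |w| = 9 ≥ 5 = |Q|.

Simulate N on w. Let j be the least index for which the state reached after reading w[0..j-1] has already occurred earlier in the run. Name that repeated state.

q0

Run of N on w = a b b a a b b a b:
  step 0: q0  (start)
  step 1: q0  (read a: q0→q0)   ← first repeat (q0 seen earlier)
  step 2: q0  (read b: q0→q0)
  step 3: q0  (read b: q0→q0)
  step 4: q0  (read a: q0→q0)
  step 5: q0  (read a: q0→q0)
  step 6: q0  (read b: q0→q0)
  step 7: q0  (read b: q0→q0)
  step 8: q0  (read a: q0→q0)
  step 9: q0  (read b: q0→q0)

The earliest repeat is at step j = 1: N is in q0, which it already visited at step i = 0.
Pumping length from the standard proof: p = 5 (the number of states). The repeated state found above gives |xy| = j ≤ 5 and |y| = j − i ≥ 1.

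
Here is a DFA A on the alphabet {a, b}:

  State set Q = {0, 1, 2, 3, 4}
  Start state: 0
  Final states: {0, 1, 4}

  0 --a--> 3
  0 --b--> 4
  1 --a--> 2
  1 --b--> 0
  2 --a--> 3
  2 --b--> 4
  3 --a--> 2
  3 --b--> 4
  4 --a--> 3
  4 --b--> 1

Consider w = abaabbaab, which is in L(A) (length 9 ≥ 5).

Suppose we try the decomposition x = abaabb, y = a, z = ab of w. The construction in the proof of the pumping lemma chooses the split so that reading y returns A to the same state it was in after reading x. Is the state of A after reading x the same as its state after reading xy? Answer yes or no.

no

State sequence: 0 -a-> 3 -b-> 4 -a-> 3 -a-> 2 -b-> 4 -b-> 1 -a-> 2

After x (step 6): 1. After xy (step 7): 2.
They differ (1 ≠ 2), so y is not a cycle from the state after x; this split is not the one the pumping-lemma construction produces, and pumping y need not keep the string in L(A).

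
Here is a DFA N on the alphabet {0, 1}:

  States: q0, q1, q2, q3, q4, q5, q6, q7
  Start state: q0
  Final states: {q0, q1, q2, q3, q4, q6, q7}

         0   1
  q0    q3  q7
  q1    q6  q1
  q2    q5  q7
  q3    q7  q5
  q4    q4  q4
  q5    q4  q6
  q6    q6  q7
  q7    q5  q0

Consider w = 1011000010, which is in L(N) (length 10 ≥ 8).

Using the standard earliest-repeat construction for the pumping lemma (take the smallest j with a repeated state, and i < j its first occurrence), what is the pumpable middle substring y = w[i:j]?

011

Run of N on w = 1 0 1 1 0 0 0 0 1 0:
  step 0: q0  (start)
  step 1: q7  (read 1: q0→q7)
  step 2: q5  (read 0: q7→q5)
  step 3: q6  (read 1: q5→q6)
  step 4: q7  (read 1: q6→q7)   ← first repeat (q7 seen earlier)
  step 5: q5  (read 0: q7→q5)
  step 6: q4  (read 0: q5→q4)
  step 7: q4  (read 0: q4→q4)
  step 8: q4  (read 0: q4→q4)
  step 9: q4  (read 1: q4→q4)
  step 10: q4  (read 0: q4→q4)

So i = 1, j = 4, giving x = w[0:1] = 1, y = w[1:4] = 011, z = w[4:10] = 000010.
Check: |xy| = 4 ≤ 8 and |y| = 3 ≥ 1. Reading y takes N from q7 back to q7, so every xyⁱz is accepted.
The DFA has 8 states, so the proof of the pumping lemma guarantees a repeated state among the first 8+1 visited; the segment between the two visits is the pumpable y.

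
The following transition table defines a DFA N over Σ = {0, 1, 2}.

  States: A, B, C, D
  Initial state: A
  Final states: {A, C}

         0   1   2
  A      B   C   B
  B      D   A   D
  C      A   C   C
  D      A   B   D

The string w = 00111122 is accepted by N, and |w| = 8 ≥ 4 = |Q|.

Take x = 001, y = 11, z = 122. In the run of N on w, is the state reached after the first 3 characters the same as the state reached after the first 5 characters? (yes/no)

no

State sequence: A -0-> B -0-> D -1-> B -1-> A -1-> C

After x (step 3): B. After xy (step 5): C.
They differ (B ≠ C), so y is not a cycle from the state after x; this split is not the one the pumping-lemma construction produces, and pumping y need not keep the string in L(N).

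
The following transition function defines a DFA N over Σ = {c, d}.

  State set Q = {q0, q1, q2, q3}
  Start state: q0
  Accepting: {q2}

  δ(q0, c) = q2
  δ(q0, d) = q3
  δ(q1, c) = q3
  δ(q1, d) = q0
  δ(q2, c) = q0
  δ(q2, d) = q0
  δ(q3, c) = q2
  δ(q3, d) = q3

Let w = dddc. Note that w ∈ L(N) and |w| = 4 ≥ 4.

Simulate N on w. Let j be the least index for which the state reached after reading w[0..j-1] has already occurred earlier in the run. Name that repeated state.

q3

Run of N on w = d d d c:
  step 0: q0  (start)
  step 1: q3  (read d: q0→q3)
  step 2: q3  (read d: q3→q3)   ← first repeat (q3 seen earlier)
  step 3: q3  (read d: q3→q3)
  step 4: q2  (read c: q3→q2)

The earliest repeat is at step j = 2: N is in q3, which it already visited at step i = 1.
The DFA has 4 states, so the proof of the pumping lemma guarantees a repeated state among the first 4+1 visited; the segment between the two visits is the pumpable y.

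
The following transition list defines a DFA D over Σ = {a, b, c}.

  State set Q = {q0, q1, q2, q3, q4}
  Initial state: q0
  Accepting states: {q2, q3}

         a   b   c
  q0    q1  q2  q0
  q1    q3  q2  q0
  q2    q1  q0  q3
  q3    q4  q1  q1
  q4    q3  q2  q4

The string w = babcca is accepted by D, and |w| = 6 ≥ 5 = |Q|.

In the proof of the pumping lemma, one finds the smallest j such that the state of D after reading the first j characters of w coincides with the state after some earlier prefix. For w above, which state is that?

Run of D on w = b a b c c a:
  step 0: q0  (start)
  step 1: q2  (read b: q0→q2)
  step 2: q1  (read a: q2→q1)
  step 3: q2  (read b: q1→q2)   ← first repeat (q2 seen earlier)
  step 4: q3  (read c: q2→q3)
  step 5: q1  (read c: q3→q1)
  step 6: q3  (read a: q1→q3)

The earliest repeat is at step j = 3: D is in q2, which it already visited at step i = 1.

q2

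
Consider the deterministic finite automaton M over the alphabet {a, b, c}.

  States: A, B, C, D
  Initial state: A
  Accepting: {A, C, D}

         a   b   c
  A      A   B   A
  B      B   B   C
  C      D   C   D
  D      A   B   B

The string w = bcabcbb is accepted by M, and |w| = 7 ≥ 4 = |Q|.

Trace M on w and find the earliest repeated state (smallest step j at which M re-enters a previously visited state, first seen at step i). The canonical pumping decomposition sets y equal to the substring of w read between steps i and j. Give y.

State sequence: A -b-> B -c-> C -a-> D -b-> B -c-> C -b-> C -b-> C
First repeat at step 4: B was already visited.

So i = 1, j = 4, giving x = w[0:1] = b, y = w[1:4] = cab, z = w[4:7] = cbb.
Check: |xy| = 4 ≤ 4 and |y| = 3 ≥ 1. Reading y takes M from B back to B, so every xyⁱz is accepted.

cab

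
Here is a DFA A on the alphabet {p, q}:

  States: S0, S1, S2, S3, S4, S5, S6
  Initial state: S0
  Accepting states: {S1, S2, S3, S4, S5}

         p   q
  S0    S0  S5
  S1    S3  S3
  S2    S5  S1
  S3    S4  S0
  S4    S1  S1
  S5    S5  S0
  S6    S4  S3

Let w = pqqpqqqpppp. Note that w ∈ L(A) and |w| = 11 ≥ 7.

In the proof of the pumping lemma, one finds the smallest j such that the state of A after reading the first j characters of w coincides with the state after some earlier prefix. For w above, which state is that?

S0

State sequence: S0 -p-> S0 -q-> S5 -q-> S0 -p-> S0 -q-> S5 -q-> S0 -q-> S5 -p-> S5 -p-> S5 -p-> S5 -p-> S5
First repeat at step 1: S0 was already visited.

The earliest repeat is at step j = 1: A is in S0, which it already visited at step i = 0.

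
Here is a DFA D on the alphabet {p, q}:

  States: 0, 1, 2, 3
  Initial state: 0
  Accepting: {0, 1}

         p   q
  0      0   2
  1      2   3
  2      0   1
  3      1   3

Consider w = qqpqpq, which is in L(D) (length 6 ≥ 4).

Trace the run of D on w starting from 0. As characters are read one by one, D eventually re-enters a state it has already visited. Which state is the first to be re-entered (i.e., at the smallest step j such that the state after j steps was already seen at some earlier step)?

State sequence: 0 -q-> 2 -q-> 1 -p-> 2 -q-> 1 -p-> 2 -q-> 1
First repeat at step 3: 2 was already visited.

The earliest repeat is at step j = 3: D is in 2, which it already visited at step i = 1.
With |Q| = 4, pigeonhole forces a state repeat no later than step 4; the substring read between the first and second visits to that state can be pumped.

2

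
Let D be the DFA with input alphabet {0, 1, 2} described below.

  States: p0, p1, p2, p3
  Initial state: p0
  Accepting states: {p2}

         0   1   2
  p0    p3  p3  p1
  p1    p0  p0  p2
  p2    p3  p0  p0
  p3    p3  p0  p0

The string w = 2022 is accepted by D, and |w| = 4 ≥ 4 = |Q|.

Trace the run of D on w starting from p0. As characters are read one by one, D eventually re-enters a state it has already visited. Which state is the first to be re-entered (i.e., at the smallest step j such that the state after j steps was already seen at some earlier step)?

Run of D on w = 2 0 2 2:
  step 0: p0  (start)
  step 1: p1  (read 2: p0→p1)
  step 2: p0  (read 0: p1→p0)   ← first repeat (p0 seen earlier)
  step 3: p1  (read 2: p0→p1)
  step 4: p2  (read 2: p1→p2)

The earliest repeat is at step j = 2: D is in p0, which it already visited at step i = 0.
With |Q| = 4, pigeonhole forces a state repeat no later than step 4; the substring read between the first and second visits to that state can be pumped.

p0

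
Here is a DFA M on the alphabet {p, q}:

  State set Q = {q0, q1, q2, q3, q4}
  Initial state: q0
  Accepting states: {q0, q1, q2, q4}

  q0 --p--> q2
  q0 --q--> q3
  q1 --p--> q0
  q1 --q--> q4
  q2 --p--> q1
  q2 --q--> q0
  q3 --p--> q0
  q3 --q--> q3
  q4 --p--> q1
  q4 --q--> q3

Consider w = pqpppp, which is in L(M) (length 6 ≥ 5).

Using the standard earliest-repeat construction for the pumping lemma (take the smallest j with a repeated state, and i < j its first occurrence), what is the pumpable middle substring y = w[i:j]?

pq

Run of M on w = p q p p p p:
  step 0: q0  (start)
  step 1: q2  (read p: q0→q2)
  step 2: q0  (read q: q2→q0)   ← first repeat (q0 seen earlier)
  step 3: q2  (read p: q0→q2)
  step 4: q1  (read p: q2→q1)
  step 5: q0  (read p: q1→q0)
  step 6: q2  (read p: q0→q2)

So i = 0, j = 2, giving x = w[0:0] = ε, y = w[0:2] = pq, z = w[2:6] = pppp.
Check: |xy| = 2 ≤ 5 and |y| = 2 ≥ 1. Reading y takes M from q0 back to q0, so every xyⁱz is accepted.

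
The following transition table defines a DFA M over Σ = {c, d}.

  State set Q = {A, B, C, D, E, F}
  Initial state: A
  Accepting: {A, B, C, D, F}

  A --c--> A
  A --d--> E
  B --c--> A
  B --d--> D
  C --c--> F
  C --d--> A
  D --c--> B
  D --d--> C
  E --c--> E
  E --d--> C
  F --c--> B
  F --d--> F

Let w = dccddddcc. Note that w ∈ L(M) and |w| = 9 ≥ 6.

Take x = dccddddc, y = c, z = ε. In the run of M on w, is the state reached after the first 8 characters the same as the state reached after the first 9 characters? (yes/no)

no

State sequence: A -d-> E -c-> E -c-> E -d-> C -d-> A -d-> E -d-> C -c-> F -c-> B

After x (step 8): F. After xy (step 9): B.
They differ (F ≠ B), so y is not a cycle from the state after x; this split is not the one the pumping-lemma construction produces, and pumping y need not keep the string in L(M).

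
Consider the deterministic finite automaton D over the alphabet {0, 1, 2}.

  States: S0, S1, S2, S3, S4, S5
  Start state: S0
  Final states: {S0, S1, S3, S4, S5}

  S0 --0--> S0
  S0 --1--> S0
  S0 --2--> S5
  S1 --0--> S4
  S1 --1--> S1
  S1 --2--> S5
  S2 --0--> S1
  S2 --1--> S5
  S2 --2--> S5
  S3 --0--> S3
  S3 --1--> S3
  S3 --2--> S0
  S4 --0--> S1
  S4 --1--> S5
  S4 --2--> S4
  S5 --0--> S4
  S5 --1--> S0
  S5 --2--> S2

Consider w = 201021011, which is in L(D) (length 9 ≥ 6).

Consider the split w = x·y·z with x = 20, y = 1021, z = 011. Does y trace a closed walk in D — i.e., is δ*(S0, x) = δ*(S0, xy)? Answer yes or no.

Run of D on the first 6 characters of w = 2 0 1 0 2 1:
  step 0: S0  (start)
  step 1: S5  (read 2: S0→S5)
  step 2: S4  (read 0: S5→S4)
  step 3: S5  (read 1: S4→S5)
  step 4: S4  (read 0: S5→S4)
  step 5: S4  (read 2: S4→S4)
  step 6: S5  (read 1: S4→S5)

After x (step 2): S4. After xy (step 6): S5.
They differ (S4 ≠ S5), so y is not a cycle from the state after x; this split is not the one the pumping-lemma construction produces, and pumping y need not keep the string in L(D).

no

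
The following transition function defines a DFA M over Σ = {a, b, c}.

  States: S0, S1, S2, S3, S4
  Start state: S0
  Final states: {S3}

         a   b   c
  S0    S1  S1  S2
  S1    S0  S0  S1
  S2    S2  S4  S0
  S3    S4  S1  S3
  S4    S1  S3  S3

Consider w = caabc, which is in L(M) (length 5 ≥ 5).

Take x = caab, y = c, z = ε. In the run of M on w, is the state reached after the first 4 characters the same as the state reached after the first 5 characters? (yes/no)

State sequence: S0 -c-> S2 -a-> S2 -a-> S2 -b-> S4 -c-> S3

After x (step 4): S4. After xy (step 5): S3.
They differ (S4 ≠ S3), so y is not a cycle from the state after x; this split is not the one the pumping-lemma construction produces, and pumping y need not keep the string in L(M).

no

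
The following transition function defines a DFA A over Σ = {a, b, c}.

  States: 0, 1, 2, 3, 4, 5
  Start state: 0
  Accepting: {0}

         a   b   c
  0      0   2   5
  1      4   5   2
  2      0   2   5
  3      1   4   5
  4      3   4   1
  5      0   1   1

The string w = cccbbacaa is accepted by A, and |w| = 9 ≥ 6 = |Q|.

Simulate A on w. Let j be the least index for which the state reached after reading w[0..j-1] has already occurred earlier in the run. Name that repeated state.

Run of A on w = c c c b b a c a a:
  step 0: 0  (start)
  step 1: 5  (read c: 0→5)
  step 2: 1  (read c: 5→1)
  step 3: 2  (read c: 1→2)
  step 4: 2  (read b: 2→2)   ← first repeat (2 seen earlier)
  step 5: 2  (read b: 2→2)
  step 6: 0  (read a: 2→0)
  step 7: 5  (read c: 0→5)
  step 8: 0  (read a: 5→0)
  step 9: 0  (read a: 0→0)

The earliest repeat is at step j = 4: A is in 2, which it already visited at step i = 3.
Pumping length from the standard proof: p = 6 (the number of states). The repeated state found above gives |xy| = j ≤ 6 and |y| = j − i ≥ 1.

2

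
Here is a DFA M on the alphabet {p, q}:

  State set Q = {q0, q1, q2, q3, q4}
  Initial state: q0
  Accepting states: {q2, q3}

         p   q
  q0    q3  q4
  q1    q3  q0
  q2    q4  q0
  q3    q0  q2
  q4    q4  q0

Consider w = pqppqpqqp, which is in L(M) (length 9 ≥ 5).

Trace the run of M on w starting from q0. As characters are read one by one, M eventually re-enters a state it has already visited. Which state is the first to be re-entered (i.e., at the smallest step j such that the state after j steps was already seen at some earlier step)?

State sequence: q0 -p-> q3 -q-> q2 -p-> q4 -p-> q4 -q-> q0 -p-> q3 -q-> q2 -q-> q0 -p-> q3
First repeat at step 4: q4 was already visited.

The earliest repeat is at step j = 4: M is in q4, which it already visited at step i = 3.

q4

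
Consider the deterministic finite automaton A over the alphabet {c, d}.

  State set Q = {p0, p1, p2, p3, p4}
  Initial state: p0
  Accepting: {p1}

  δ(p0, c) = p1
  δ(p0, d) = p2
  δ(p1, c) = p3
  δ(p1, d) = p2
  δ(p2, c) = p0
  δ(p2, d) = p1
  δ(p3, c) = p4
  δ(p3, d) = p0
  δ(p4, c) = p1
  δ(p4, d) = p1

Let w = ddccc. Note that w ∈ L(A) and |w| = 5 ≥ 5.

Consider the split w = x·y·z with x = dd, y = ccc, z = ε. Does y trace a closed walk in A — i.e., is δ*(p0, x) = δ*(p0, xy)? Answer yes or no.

State sequence: p0 -d-> p2 -d-> p1 -c-> p3 -c-> p4 -c-> p1

After x (step 2): p1. After xy (step 5): p1.
They match, so y = ccc drives A around a cycle from p1 back to itself; pumping y any number of times keeps A in p1 before reading z, and xyⁱz ∈ L(A) for every i ≥ 0.

yes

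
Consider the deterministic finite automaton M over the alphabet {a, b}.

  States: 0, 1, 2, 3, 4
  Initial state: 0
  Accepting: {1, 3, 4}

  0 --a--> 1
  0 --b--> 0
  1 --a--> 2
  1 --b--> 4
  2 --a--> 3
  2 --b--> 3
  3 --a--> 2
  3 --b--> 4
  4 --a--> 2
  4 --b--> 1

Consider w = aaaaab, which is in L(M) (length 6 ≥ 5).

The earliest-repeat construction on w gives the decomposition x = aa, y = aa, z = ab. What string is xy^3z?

aaaaaaaaab

xy^3z = aa·aa·aa·aa·ab = aaaaaaaaab.
Reading y = aa takes M from 2 back to 2, so after x·y·y·y the machine is still in 2, and z then leads to the accepting state 4. Hence aaaaaaaaab ∈ L(M).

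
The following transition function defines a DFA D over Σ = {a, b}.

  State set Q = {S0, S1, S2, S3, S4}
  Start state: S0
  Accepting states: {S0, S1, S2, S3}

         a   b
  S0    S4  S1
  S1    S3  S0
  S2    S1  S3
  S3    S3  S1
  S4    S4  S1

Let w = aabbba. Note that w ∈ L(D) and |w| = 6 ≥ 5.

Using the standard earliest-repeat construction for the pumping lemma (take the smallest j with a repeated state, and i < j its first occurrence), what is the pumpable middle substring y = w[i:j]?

a

Run of D on w = a a b b b a:
  step 0: S0  (start)
  step 1: S4  (read a: S0→S4)
  step 2: S4  (read a: S4→S4)   ← first repeat (S4 seen earlier)
  step 3: S1  (read b: S4→S1)
  step 4: S0  (read b: S1→S0)
  step 5: S1  (read b: S0→S1)
  step 6: S3  (read a: S1→S3)

So i = 1, j = 2, giving x = w[0:1] = a, y = w[1:2] = a, z = w[2:6] = bbba.
Check: |xy| = 2 ≤ 5 and |y| = 1 ≥ 1. Reading y takes D from S4 back to S4, so every xyⁱz is accepted.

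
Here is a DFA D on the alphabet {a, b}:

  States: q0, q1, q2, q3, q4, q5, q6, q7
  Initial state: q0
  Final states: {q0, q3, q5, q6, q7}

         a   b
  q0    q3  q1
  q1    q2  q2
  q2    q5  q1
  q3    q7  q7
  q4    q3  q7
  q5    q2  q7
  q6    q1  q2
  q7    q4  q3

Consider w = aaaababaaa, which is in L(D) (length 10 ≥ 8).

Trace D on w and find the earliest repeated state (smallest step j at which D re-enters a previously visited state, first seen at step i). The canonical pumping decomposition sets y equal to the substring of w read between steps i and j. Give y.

State sequence: q0 -a-> q3 -a-> q7 -a-> q4 -a-> q3 -b-> q7 -a-> q4 -b-> q7 -a-> q4 -a-> q3 -a-> q7
First repeat at step 4: q3 was already visited.

So i = 1, j = 4, giving x = w[0:1] = a, y = w[1:4] = aaa, z = w[4:10] = babaaa.
Check: |xy| = 4 ≤ 8 and |y| = 3 ≥ 1. Reading y takes D from q3 back to q3, so every xyⁱz is accepted.

aaa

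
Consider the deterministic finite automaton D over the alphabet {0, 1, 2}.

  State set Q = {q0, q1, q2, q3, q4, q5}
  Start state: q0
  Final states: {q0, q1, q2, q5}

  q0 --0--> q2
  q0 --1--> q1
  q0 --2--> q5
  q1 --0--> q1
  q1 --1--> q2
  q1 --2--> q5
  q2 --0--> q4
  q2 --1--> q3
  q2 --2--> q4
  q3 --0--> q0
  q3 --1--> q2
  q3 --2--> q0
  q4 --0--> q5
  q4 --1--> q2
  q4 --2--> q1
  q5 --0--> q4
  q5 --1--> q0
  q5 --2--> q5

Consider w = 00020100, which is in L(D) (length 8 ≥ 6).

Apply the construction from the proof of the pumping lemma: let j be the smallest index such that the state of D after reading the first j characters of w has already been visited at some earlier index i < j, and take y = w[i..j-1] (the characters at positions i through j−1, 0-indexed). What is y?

Run of D on w = 0 0 0 2 0 1 0 0:
  step 0: q0  (start)
  step 1: q2  (read 0: q0→q2)
  step 2: q4  (read 0: q2→q4)
  step 3: q5  (read 0: q4→q5)
  step 4: q5  (read 2: q5→q5)   ← first repeat (q5 seen earlier)
  step 5: q4  (read 0: q5→q4)
  step 6: q2  (read 1: q4→q2)
  step 7: q4  (read 0: q2→q4)
  step 8: q5  (read 0: q4→q5)

So i = 3, j = 4, giving x = w[0:3] = 000, y = w[3:4] = 2, z = w[4:8] = 0100.
Check: |xy| = 4 ≤ 6 and |y| = 1 ≥ 1. Reading y takes D from q5 back to q5, so every xyⁱz is accepted.
Since D has 6 states, any run of length ≥ 6 visits 6+1 states, so by pigeonhole some state repeats within the first 6 steps — that repeat gives the pumpable loop.

2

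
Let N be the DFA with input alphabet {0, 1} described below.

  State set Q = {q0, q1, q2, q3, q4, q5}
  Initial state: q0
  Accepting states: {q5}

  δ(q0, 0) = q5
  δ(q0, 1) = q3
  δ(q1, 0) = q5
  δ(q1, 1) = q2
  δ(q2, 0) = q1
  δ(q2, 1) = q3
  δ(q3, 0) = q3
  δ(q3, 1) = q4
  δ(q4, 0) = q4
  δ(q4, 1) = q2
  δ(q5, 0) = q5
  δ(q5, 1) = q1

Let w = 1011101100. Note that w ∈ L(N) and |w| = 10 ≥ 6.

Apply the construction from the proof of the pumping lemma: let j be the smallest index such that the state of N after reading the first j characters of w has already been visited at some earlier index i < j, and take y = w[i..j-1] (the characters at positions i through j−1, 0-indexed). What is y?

0

Run of N on w = 1 0 1 1 1 0 1 1 0 0:
  step 0: q0  (start)
  step 1: q3  (read 1: q0→q3)
  step 2: q3  (read 0: q3→q3)   ← first repeat (q3 seen earlier)
  step 3: q4  (read 1: q3→q4)
  step 4: q2  (read 1: q4→q2)
  step 5: q3  (read 1: q2→q3)
  step 6: q3  (read 0: q3→q3)
  step 7: q4  (read 1: q3→q4)
  step 8: q2  (read 1: q4→q2)
  step 9: q1  (read 0: q2→q1)
  step 10: q5  (read 0: q1→q5)

So i = 1, j = 2, giving x = w[0:1] = 1, y = w[1:2] = 0, z = w[2:10] = 11101100.
Check: |xy| = 2 ≤ 6 and |y| = 1 ≥ 1. Reading y takes N from q3 back to q3, so every xyⁱz is accepted.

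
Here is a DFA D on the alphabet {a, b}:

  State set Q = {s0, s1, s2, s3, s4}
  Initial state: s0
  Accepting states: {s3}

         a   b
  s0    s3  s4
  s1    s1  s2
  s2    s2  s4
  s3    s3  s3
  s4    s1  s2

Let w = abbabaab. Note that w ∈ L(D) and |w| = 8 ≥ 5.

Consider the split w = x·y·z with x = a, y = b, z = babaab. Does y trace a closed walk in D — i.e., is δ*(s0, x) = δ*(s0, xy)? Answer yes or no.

State sequence: s0 -a-> s3 -b-> s3

After x (step 1): s3. After xy (step 2): s3.
They match, so y = b drives D around a cycle from s3 back to itself; pumping y any number of times keeps D in s3 before reading z, and xyⁱz ∈ L(D) for every i ≥ 0.

yes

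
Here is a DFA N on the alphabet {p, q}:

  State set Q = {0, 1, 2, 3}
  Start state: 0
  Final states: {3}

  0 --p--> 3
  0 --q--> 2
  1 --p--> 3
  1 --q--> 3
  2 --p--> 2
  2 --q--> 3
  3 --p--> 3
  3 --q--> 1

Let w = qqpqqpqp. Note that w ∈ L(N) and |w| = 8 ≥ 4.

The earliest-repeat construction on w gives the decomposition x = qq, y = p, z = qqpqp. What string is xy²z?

qqppqqpqp

xy^2z = qq·p·p·qqpqp = qqppqqpqp.
Reading y = p takes N from 3 back to 3, so after x·y·y the machine is still in 3, and z then leads to the accepting state 3. Hence qqppqqpqp ∈ L(N).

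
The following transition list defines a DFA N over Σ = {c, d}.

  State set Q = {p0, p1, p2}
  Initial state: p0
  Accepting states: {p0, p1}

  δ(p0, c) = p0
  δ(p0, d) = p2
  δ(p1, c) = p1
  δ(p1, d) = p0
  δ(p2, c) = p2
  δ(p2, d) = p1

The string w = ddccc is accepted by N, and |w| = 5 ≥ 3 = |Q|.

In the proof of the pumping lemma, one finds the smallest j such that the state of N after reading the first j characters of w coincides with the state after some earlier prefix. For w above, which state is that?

Run of N on w = d d c c c:
  step 0: p0  (start)
  step 1: p2  (read d: p0→p2)
  step 2: p1  (read d: p2→p1)
  step 3: p1  (read c: p1→p1)   ← first repeat (p1 seen earlier)
  step 4: p1  (read c: p1→p1)
  step 5: p1  (read c: p1→p1)

The earliest repeat is at step j = 3: N is in p1, which it already visited at step i = 2.
The DFA has 3 states, so the proof of the pumping lemma guarantees a repeated state among the first 3+1 visited; the segment between the two visits is the pumpable y.

p1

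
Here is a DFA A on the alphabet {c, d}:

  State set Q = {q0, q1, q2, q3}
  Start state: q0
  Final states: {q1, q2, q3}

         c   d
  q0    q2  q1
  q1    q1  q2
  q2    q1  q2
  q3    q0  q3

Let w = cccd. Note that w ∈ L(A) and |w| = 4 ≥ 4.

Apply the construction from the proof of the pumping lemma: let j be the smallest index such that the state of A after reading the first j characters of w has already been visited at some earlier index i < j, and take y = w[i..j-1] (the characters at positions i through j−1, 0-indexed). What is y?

c

Run of A on w = c c c d:
  step 0: q0  (start)
  step 1: q2  (read c: q0→q2)
  step 2: q1  (read c: q2→q1)
  step 3: q1  (read c: q1→q1)   ← first repeat (q1 seen earlier)
  step 4: q2  (read d: q1→q2)

So i = 2, j = 3, giving x = w[0:2] = cc, y = w[2:3] = c, z = w[3:4] = d.
Check: |xy| = 3 ≤ 4 and |y| = 1 ≥ 1. Reading y takes A from q1 back to q1, so every xyⁱz is accepted.
With |Q| = 4, pigeonhole forces a state repeat no later than step 4; the substring read between the first and second visits to that state can be pumped.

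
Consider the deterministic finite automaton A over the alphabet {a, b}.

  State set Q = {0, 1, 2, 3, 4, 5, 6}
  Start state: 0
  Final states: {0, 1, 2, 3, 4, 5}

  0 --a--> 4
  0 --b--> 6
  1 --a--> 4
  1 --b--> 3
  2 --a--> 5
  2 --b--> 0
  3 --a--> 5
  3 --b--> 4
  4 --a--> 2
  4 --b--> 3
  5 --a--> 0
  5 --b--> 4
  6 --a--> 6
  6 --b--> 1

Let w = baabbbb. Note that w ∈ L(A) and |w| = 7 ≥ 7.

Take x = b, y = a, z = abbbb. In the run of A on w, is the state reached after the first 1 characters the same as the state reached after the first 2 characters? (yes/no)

State sequence: 0 -b-> 6 -a-> 6

After x (step 1): 6. After xy (step 2): 6.
They match, so y = a drives A around a cycle from 6 back to itself; pumping y any number of times keeps A in 6 before reading z, and xyⁱz ∈ L(A) for every i ≥ 0.

yes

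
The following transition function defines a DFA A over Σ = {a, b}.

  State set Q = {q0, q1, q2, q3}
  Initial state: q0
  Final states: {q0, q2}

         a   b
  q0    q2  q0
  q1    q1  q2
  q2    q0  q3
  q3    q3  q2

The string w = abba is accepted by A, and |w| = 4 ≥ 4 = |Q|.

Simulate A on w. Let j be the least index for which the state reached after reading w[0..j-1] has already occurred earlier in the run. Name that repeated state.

State sequence: q0 -a-> q2 -b-> q3 -b-> q2 -a-> q0
First repeat at step 3: q2 was already visited.

The earliest repeat is at step j = 3: A is in q2, which it already visited at step i = 1.
The DFA has 4 states, so the proof of the pumping lemma guarantees a repeated state among the first 4+1 visited; the segment between the two visits is the pumpable y.

q2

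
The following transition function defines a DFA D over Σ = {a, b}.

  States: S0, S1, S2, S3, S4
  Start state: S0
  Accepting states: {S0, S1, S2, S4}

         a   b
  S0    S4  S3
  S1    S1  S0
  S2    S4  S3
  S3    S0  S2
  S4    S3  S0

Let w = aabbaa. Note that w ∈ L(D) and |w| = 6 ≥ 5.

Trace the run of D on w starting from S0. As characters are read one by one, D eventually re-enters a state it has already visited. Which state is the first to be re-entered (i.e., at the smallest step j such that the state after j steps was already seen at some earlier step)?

S3

State sequence: S0 -a-> S4 -a-> S3 -b-> S2 -b-> S3 -a-> S0 -a-> S4
First repeat at step 4: S3 was already visited.

The earliest repeat is at step j = 4: D is in S3, which it already visited at step i = 2.
Since D has 5 states, any run of length ≥ 5 visits 5+1 states, so by pigeonhole some state repeats within the first 5 steps — that repeat gives the pumpable loop.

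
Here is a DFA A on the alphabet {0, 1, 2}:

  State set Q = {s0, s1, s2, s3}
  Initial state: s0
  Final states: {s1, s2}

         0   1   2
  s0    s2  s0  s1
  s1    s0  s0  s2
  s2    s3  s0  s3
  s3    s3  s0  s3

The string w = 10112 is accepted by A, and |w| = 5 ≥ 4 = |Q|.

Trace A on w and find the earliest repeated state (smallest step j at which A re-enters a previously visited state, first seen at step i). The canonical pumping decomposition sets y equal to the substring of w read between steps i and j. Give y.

1

State sequence: s0 -1-> s0 -0-> s2 -1-> s0 -1-> s0 -2-> s1
First repeat at step 1: s0 was already visited.

So i = 0, j = 1, giving x = w[0:0] = ε, y = w[0:1] = 1, z = w[1:5] = 0112.
Check: |xy| = 1 ≤ 4 and |y| = 1 ≥ 1. Reading y takes A from s0 back to s0, so every xyⁱz is accepted.
The DFA has 4 states, so the proof of the pumping lemma guarantees a repeated state among the first 4+1 visited; the segment between the two visits is the pumpable y.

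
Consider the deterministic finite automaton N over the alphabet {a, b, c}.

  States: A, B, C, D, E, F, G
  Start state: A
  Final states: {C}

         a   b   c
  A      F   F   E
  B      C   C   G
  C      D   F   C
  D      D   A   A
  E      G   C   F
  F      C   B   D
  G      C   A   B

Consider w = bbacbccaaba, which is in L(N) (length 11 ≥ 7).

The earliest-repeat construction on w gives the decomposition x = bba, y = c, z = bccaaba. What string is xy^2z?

xy^2z = bba·c·c·bccaaba = bbaccbccaaba.
Reading y = c takes N from C back to C, so after x·y·y the machine is still in C, and z then leads to the accepting state C. Hence bbaccbccaaba ∈ L(N).

bbaccbccaaba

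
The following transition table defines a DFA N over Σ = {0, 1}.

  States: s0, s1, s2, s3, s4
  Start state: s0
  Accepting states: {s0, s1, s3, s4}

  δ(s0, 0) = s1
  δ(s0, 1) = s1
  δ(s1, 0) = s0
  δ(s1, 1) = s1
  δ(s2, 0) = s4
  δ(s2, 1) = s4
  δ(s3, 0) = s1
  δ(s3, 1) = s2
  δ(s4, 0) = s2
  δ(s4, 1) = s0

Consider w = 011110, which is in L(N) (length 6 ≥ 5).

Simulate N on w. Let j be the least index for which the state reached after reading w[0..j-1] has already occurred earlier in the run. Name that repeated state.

State sequence: s0 -0-> s1 -1-> s1 -1-> s1 -1-> s1 -1-> s1 -0-> s0
First repeat at step 2: s1 was already visited.

The earliest repeat is at step j = 2: N is in s1, which it already visited at step i = 1.
The DFA has 5 states, so the proof of the pumping lemma guarantees a repeated state among the first 5+1 visited; the segment between the two visits is the pumpable y.

s1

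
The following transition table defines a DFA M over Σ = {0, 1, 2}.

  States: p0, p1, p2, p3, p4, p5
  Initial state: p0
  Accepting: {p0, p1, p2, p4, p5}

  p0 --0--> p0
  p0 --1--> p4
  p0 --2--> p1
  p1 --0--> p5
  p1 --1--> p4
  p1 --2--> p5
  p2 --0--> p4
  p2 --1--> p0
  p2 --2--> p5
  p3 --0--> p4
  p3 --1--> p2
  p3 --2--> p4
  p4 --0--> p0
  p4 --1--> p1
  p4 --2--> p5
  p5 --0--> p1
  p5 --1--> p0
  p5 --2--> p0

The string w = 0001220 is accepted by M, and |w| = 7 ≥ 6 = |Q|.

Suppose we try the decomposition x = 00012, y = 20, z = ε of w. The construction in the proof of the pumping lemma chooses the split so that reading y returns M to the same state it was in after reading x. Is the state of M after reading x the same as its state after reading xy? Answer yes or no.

no

Run of M on the first 7 characters of w = 0 0 0 1 2 2 0:
  step 0: p0  (start)
  step 1: p0  (read 0: p0→p0)
  step 2: p0  (read 0: p0→p0)
  step 3: p0  (read 0: p0→p0)
  step 4: p4  (read 1: p0→p4)
  step 5: p5  (read 2: p4→p5)
  step 6: p0  (read 2: p5→p0)
  step 7: p0  (read 0: p0→p0)

After x (step 5): p5. After xy (step 7): p0.
They differ (p5 ≠ p0), so y is not a cycle from the state after x; this split is not the one the pumping-lemma construction produces, and pumping y need not keep the string in L(M).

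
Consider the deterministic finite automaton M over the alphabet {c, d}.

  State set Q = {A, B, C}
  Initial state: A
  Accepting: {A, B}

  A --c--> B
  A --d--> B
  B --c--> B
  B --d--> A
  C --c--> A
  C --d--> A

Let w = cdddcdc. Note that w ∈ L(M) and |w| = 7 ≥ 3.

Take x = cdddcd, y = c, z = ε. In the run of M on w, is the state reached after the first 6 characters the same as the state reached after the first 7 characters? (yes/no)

State sequence: A -c-> B -d-> A -d-> B -d-> A -c-> B -d-> A -c-> B

After x (step 6): A. After xy (step 7): B.
They differ (A ≠ B), so y is not a cycle from the state after x; this split is not the one the pumping-lemma construction produces, and pumping y need not keep the string in L(M).

no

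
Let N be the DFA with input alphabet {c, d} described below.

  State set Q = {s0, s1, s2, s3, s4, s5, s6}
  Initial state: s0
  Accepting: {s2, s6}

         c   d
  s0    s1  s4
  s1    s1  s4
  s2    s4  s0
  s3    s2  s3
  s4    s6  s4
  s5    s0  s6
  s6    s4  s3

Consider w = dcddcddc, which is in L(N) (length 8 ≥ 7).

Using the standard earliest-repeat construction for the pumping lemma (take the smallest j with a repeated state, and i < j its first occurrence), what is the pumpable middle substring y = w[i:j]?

d

State sequence: s0 -d-> s4 -c-> s6 -d-> s3 -d-> s3 -c-> s2 -d-> s0 -d-> s4 -c-> s6
First repeat at step 4: s3 was already visited.

So i = 3, j = 4, giving x = w[0:3] = dcd, y = w[3:4] = d, z = w[4:8] = cddc.
Check: |xy| = 4 ≤ 7 and |y| = 1 ≥ 1. Reading y takes N from s3 back to s3, so every xyⁱz is accepted.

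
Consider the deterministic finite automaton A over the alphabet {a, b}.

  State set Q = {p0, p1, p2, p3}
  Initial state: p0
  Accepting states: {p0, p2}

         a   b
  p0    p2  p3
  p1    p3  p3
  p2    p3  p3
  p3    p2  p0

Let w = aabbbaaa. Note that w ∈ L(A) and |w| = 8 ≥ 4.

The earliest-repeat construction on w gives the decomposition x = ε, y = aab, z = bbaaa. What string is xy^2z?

aabaabbbaaa

xy^2z = ε·aab·aab·bbaaa = aabaabbbaaa.
Reading y = aab takes A from p0 back to p0, so after x·y·y the machine is still in p0, and z then leads to the accepting state p2. Hence aabaabbbaaa ∈ L(A).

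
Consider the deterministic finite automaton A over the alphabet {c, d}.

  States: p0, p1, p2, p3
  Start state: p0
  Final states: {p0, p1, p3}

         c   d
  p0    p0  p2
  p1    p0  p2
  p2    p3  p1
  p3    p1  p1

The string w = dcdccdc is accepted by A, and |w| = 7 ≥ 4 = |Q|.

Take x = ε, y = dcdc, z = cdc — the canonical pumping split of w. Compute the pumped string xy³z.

xy^3z = ε·dcdc·dcdc·dcdc·cdc = dcdcdcdcdcdccdc.
Reading y = dcdc takes A from p0 back to p0, so after x·y·y·y the machine is still in p0, and z then leads to the accepting state p3. Hence dcdcdcdcdcdccdc ∈ L(A).

dcdcdcdcdcdccdc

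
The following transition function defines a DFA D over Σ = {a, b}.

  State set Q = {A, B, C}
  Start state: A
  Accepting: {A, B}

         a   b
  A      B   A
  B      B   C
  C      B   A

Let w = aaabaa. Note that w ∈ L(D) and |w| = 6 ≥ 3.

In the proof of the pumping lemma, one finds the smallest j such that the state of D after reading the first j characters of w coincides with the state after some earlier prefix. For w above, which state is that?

B

Run of D on w = a a a b a a:
  step 0: A  (start)
  step 1: B  (read a: A→B)
  step 2: B  (read a: B→B)   ← first repeat (B seen earlier)
  step 3: B  (read a: B→B)
  step 4: C  (read b: B→C)
  step 5: B  (read a: C→B)
  step 6: B  (read a: B→B)

The earliest repeat is at step j = 2: D is in B, which it already visited at step i = 1.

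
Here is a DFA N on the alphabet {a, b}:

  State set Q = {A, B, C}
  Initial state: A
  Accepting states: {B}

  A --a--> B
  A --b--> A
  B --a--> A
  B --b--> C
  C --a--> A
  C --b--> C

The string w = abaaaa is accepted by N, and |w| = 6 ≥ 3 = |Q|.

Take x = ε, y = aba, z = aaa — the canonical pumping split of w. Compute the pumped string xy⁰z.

xy⁰z = xz = ε·aaa = aaa.
Reading y = aba takes N from A back to A, so after x the machine is still in A, and z then leads to the accepting state B. Hence aaa ∈ L(N).

aaa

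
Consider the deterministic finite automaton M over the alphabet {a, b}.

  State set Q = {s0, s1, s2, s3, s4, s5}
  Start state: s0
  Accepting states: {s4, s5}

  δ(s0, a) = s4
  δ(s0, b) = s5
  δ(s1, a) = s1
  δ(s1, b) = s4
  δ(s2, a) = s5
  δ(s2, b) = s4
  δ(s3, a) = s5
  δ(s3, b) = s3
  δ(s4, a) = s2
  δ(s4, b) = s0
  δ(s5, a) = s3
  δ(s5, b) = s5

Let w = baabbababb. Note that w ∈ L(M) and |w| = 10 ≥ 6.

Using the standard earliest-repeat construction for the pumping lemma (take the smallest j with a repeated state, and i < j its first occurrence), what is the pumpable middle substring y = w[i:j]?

aa

Run of M on w = b a a b b a b a b b:
  step 0: s0  (start)
  step 1: s5  (read b: s0→s5)
  step 2: s3  (read a: s5→s3)
  step 3: s5  (read a: s3→s5)   ← first repeat (s5 seen earlier)
  step 4: s5  (read b: s5→s5)
  step 5: s5  (read b: s5→s5)
  step 6: s3  (read a: s5→s3)
  step 7: s3  (read b: s3→s3)
  step 8: s5  (read a: s3→s5)
  step 9: s5  (read b: s5→s5)
  step 10: s5  (read b: s5→s5)

So i = 1, j = 3, giving x = w[0:1] = b, y = w[1:3] = aa, z = w[3:10] = bbababb.
Check: |xy| = 3 ≤ 6 and |y| = 2 ≥ 1. Reading y takes M from s5 back to s5, so every xyⁱz is accepted.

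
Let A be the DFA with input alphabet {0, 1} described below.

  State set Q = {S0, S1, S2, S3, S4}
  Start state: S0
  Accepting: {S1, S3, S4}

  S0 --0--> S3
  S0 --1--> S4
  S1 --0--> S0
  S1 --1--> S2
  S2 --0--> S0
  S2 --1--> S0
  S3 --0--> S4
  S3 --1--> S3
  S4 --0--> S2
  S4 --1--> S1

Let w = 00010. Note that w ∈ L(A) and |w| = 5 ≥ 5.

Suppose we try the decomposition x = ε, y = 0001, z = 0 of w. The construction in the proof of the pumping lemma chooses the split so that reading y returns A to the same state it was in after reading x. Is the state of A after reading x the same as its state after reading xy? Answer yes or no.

yes

State sequence: S0 -0-> S3 -0-> S4 -0-> S2 -1-> S0

After x (step 0): S0. After xy (step 4): S0.
They match, so y = 0001 drives A around a cycle from S0 back to itself; pumping y any number of times keeps A in S0 before reading z, and xyⁱz ∈ L(A) for every i ≥ 0.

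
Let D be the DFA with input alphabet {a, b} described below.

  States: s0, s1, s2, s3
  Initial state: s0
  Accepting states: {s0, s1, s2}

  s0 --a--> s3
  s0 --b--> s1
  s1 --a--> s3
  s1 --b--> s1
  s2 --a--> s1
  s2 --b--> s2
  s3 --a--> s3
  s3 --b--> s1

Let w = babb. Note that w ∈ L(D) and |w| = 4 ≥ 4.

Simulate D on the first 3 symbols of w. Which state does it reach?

s1

State sequence: s0 -b-> s1 -a-> s3 -b-> s1

After reading 3 characters, D is in state s1.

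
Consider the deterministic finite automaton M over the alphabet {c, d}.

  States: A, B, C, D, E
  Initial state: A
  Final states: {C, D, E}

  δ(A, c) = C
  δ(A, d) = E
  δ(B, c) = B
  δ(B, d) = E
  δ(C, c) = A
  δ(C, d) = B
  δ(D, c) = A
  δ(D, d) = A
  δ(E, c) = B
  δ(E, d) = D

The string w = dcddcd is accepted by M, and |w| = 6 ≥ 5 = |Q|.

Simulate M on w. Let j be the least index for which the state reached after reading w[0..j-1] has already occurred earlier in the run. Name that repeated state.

E

State sequence: A -d-> E -c-> B -d-> E -d-> D -c-> A -d-> E
First repeat at step 3: E was already visited.

The earliest repeat is at step j = 3: M is in E, which it already visited at step i = 1.
The DFA has 5 states, so the proof of the pumping lemma guarantees a repeated state among the first 5+1 visited; the segment between the two visits is the pumpable y.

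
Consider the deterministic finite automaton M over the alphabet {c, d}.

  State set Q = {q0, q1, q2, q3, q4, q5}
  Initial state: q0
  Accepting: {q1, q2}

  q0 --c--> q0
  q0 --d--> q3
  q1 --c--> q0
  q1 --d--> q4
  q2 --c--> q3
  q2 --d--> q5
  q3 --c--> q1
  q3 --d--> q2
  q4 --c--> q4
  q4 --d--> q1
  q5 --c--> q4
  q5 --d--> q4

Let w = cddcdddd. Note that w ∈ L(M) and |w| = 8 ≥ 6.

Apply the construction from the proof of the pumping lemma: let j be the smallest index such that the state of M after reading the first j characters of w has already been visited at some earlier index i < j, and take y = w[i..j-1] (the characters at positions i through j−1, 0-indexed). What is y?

Run of M on w = c d d c d d d d:
  step 0: q0  (start)
  step 1: q0  (read c: q0→q0)   ← first repeat (q0 seen earlier)
  step 2: q3  (read d: q0→q3)
  step 3: q2  (read d: q3→q2)
  step 4: q3  (read c: q2→q3)
  step 5: q2  (read d: q3→q2)
  step 6: q5  (read d: q2→q5)
  step 7: q4  (read d: q5→q4)
  step 8: q1  (read d: q4→q1)

So i = 0, j = 1, giving x = w[0:0] = ε, y = w[0:1] = c, z = w[1:8] = ddcdddd.
Check: |xy| = 1 ≤ 6 and |y| = 1 ≥ 1. Reading y takes M from q0 back to q0, so every xyⁱz is accepted.
With |Q| = 6, pigeonhole forces a state repeat no later than step 6; the substring read between the first and second visits to that state can be pumped.

c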